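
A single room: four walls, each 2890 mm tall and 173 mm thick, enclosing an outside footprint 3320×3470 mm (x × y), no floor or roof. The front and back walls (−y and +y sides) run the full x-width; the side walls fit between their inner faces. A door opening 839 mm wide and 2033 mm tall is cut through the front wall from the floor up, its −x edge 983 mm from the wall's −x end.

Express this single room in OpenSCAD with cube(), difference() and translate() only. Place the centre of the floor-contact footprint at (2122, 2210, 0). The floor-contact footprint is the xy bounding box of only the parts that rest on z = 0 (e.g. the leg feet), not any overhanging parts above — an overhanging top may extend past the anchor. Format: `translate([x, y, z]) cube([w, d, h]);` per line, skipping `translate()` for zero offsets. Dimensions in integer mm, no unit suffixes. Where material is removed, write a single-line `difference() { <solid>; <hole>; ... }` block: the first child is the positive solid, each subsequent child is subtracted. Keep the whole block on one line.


difference() { translate([462, 475, 0]) cube([3320, 173, 2890]); translate([1445, 475, 0]) cube([839, 173, 2033]); }
translate([462, 3772, 0]) cube([3320, 173, 2890]);
translate([462, 648, 0]) cube([173, 3124, 2890]);
translate([3609, 648, 0]) cube([173, 3124, 2890]);


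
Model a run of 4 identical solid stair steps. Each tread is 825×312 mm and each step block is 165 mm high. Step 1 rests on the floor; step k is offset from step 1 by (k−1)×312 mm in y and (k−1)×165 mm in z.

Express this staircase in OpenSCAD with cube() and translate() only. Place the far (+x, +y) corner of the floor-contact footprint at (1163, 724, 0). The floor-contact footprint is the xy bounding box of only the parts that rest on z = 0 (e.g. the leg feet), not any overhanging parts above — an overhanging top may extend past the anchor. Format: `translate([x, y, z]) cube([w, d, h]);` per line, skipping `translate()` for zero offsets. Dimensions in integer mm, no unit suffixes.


translate([338, 412, 0]) cube([825, 312, 165]);
translate([338, 724, 165]) cube([825, 312, 165]);
translate([338, 1036, 330]) cube([825, 312, 165]);
translate([338, 1348, 495]) cube([825, 312, 165]);


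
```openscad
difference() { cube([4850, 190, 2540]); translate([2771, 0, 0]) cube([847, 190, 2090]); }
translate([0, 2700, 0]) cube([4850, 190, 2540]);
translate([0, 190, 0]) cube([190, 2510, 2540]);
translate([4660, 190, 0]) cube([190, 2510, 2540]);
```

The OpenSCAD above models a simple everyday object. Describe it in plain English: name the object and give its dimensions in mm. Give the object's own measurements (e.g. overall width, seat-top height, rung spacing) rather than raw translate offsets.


A single room: four walls, each 2540 mm tall and 190 mm thick, enclosing an outside footprint 4850×2890 mm (x × y), no floor or roof. The front and back walls (−y and +y sides) run the full x-width; the side walls fit between their inner faces. A door opening 847 mm wide and 2090 mm tall is cut through the front wall from the floor up, its −x edge 2771 mm from the wall's −x end.


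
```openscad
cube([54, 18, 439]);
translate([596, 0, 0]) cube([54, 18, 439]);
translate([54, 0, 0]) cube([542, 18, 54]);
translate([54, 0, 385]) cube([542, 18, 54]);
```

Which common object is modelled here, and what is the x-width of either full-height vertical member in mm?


A picture frame. The border width is 54 mm.

Four thin pieces enclosing a rectangular opening — a picture frame. The two full-height stiles are 439 mm tall; the top rail sits at z = 385 and is 54 mm tall, so the border above the opening is 439 − 385 = 54 mm, matching the stile x-width.


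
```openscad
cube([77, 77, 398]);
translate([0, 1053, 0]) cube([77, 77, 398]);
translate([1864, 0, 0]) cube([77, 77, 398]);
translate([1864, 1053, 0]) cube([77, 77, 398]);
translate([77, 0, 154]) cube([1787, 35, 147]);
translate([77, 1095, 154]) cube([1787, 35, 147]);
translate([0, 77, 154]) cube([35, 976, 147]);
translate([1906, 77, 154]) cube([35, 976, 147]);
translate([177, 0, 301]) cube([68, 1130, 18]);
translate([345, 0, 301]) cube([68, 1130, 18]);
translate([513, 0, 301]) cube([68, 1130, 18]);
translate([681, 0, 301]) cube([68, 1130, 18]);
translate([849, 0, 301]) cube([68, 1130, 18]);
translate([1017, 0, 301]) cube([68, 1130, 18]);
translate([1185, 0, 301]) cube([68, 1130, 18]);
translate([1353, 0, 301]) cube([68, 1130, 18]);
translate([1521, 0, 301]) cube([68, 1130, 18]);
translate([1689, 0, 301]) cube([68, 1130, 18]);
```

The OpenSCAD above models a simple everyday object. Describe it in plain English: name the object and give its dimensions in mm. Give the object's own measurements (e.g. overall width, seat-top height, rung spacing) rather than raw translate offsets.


A bed frame 1941 mm long (x) by 1130 mm wide (y). Four 77×77 mm corner posts, 398 mm tall, at the corners of the footprint. Four rails of 35 mm thickness and 147 mm height run between adjacent posts with their undersides at z = 154 mm, their outer faces flush with the outside of the frame (the two x-running rails run between the posts' inner faces; the two y-running rails run between the posts' inner faces). 10 slats, each 68 mm wide (x) and 18 mm thick, lie across the top of the two x-running rails, running the full 1130 mm width of the frame in y; along x they sit between the end posts with a 100 mm gap after the −x posts and between neighbouring slats, leaving 107 mm before the +x posts.


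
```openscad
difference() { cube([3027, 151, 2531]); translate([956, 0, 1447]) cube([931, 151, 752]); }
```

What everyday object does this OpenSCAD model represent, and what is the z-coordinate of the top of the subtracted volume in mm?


A wall with a window opening. The window head height is 2199 mm.

A wall with a rectangular opening subtracted — a window. Sill at z = 1447, opening 752 mm tall, so the head is at 1447 + 752 = 2199 mm.


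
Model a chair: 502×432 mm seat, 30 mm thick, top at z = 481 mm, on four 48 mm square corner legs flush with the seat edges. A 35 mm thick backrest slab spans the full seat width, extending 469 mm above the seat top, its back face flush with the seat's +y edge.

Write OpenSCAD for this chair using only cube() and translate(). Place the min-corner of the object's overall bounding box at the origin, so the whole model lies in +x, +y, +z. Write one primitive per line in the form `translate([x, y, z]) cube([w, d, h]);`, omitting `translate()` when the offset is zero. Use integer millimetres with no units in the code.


// leg_h = 481 - 30 = 451
translate([0, 0, 451]) cube([502, 432, 30]);
cube([48, 48, 451]);
translate([454, 0, 0]) cube([48, 48, 451]);
translate([0, 384, 0]) cube([48, 48, 451]);
translate([454, 384, 0]) cube([48, 48, 451]);
translate([0, 397, 481]) cube([502, 35, 469]);


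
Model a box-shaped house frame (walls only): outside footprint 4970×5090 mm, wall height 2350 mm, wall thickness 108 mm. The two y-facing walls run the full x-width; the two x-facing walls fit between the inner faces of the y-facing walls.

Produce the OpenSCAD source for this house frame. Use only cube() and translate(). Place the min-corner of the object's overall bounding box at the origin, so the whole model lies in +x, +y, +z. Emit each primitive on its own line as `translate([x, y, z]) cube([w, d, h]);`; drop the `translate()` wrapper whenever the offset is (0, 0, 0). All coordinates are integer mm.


cube([4970, 108, 2350]);
translate([0, 4982, 0]) cube([4970, 108, 2350]);
translate([0, 108, 0]) cube([108, 4874, 2350]);
translate([4862, 108, 0]) cube([108, 4874, 2350]);


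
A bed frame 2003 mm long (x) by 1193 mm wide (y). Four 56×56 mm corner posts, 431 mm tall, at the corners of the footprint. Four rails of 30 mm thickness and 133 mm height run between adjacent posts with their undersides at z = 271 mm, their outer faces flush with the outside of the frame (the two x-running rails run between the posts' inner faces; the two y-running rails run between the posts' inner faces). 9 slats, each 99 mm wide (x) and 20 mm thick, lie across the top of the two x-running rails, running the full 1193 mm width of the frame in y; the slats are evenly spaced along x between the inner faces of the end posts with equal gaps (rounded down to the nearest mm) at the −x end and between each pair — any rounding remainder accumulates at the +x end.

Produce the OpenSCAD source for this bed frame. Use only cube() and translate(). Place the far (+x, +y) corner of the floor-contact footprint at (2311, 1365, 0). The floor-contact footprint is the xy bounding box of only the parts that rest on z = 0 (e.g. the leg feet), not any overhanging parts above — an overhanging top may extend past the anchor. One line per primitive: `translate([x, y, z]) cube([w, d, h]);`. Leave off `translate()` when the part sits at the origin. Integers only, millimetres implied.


translate([308, 172, 0]) cube([56, 56, 431]);
translate([308, 1309, 0]) cube([56, 56, 431]);
translate([2255, 172, 0]) cube([56, 56, 431]);
translate([2255, 1309, 0]) cube([56, 56, 431]);
translate([364, 172, 271]) cube([1891, 30, 133]);
translate([364, 1335, 271]) cube([1891, 30, 133]);
translate([308, 228, 271]) cube([30, 1081, 133]);
translate([2281, 228, 271]) cube([30, 1081, 133]);
translate([464, 172, 404]) cube([99, 1193, 20]);
translate([663, 172, 404]) cube([99, 1193, 20]);
translate([862, 172, 404]) cube([99, 1193, 20]);
translate([1061, 172, 404]) cube([99, 1193, 20]);
translate([1260, 172, 404]) cube([99, 1193, 20]);
translate([1459, 172, 404]) cube([99, 1193, 20]);
translate([1658, 172, 404]) cube([99, 1193, 20]);
translate([1857, 172, 404]) cube([99, 1193, 20]);
translate([2056, 172, 404]) cube([99, 1193, 20]);


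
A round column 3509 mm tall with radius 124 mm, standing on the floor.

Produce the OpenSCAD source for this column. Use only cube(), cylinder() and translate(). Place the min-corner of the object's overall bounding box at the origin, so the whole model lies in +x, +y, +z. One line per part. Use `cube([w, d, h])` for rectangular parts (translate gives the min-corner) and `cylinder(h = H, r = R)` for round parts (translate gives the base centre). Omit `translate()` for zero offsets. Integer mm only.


translate([124, 124, 0]) cylinder(h = 3509, r = 124);


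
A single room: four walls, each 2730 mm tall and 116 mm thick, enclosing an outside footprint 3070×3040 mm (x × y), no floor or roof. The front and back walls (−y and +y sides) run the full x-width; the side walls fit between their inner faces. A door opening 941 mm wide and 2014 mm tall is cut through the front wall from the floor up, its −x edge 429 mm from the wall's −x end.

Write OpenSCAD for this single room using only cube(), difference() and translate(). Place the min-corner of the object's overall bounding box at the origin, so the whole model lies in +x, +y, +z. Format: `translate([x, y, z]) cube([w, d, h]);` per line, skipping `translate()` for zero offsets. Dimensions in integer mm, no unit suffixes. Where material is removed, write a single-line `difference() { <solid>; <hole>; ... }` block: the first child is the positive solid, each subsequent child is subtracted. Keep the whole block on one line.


difference() { cube([3070, 116, 2730]); translate([429, 0, 0]) cube([941, 116, 2014]); }
translate([0, 2924, 0]) cube([3070, 116, 2730]);
translate([0, 116, 0]) cube([116, 2808, 2730]);
translate([2954, 116, 0]) cube([116, 2808, 2730]);


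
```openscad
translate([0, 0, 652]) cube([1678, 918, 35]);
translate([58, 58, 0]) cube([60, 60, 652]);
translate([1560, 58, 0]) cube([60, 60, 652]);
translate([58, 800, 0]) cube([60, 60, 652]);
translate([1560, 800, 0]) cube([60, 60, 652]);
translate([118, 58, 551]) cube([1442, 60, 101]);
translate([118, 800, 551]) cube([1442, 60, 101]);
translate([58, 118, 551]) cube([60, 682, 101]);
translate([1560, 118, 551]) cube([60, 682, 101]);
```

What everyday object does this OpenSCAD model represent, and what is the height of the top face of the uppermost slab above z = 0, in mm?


A table. The table height is 687 mm.

A 1678×918×35 slab sits at z = 652 on four 60 mm square posts — a table. The top surface is at 652 + 35 = 687 mm.


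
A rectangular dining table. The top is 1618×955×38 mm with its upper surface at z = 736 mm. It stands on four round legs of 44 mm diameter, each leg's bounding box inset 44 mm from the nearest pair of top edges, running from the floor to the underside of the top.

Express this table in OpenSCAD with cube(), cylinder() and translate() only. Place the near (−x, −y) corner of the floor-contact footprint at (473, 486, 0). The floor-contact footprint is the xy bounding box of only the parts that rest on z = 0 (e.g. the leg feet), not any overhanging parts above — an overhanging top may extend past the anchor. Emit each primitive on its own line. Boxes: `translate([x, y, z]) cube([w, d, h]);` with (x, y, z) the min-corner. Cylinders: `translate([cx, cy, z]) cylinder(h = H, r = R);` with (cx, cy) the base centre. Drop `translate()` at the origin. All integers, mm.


translate([429, 442, 698]) cube([1618, 955, 38]);
translate([495, 508, 0]) cylinder(h = 698, r = 22);
translate([1981, 508, 0]) cylinder(h = 698, r = 22);
translate([495, 1331, 0]) cylinder(h = 698, r = 22);
translate([1981, 1331, 0]) cylinder(h = 698, r = 22);


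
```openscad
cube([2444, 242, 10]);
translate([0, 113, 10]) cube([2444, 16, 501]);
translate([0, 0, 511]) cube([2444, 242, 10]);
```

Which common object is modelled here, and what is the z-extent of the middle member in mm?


An I-beam. The web height is 501 mm.

Two wide flanges with a thin centred web — an I-beam. Overall 521 mm minus two 10 mm flanges gives a web of 521 − 2·10 = 501 mm.


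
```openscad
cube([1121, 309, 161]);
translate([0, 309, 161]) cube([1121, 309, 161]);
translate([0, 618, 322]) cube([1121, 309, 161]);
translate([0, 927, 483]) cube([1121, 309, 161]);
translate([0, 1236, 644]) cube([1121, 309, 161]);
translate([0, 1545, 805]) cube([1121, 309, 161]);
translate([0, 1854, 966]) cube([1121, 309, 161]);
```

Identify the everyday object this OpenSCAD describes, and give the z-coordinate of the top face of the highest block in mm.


A staircase. The total rise is 1127 mm.

7 identical blocks, each offset up and back from the previous — a staircase. Each step is 161 mm tall and there are 7 of them, so the total rise is 7 × 161 = 1127 mm.


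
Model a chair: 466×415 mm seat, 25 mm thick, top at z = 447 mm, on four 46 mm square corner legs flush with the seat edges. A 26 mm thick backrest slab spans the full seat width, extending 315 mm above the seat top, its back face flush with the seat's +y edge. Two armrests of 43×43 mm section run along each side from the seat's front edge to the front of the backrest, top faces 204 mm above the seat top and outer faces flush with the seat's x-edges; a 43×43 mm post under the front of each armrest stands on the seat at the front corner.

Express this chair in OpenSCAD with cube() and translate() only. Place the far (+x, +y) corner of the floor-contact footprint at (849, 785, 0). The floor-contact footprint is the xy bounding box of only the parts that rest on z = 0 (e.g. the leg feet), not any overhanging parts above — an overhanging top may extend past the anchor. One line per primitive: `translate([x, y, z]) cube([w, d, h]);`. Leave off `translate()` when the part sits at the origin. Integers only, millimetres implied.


// leg_h = 447 - 25 = 422
// arm post h = 204 - 43 = 161
translate([383, 370, 422]) cube([466, 415, 25]);
translate([383, 370, 0]) cube([46, 46, 422]);
translate([803, 370, 0]) cube([46, 46, 422]);
translate([383, 739, 0]) cube([46, 46, 422]);
translate([803, 739, 0]) cube([46, 46, 422]);
translate([383, 759, 447]) cube([466, 26, 315]);
translate([383, 370, 608]) cube([43, 389, 43]);
translate([806, 370, 608]) cube([43, 389, 43]);
translate([383, 370, 447]) cube([43, 43, 161]);
translate([806, 370, 447]) cube([43, 43, 161]);


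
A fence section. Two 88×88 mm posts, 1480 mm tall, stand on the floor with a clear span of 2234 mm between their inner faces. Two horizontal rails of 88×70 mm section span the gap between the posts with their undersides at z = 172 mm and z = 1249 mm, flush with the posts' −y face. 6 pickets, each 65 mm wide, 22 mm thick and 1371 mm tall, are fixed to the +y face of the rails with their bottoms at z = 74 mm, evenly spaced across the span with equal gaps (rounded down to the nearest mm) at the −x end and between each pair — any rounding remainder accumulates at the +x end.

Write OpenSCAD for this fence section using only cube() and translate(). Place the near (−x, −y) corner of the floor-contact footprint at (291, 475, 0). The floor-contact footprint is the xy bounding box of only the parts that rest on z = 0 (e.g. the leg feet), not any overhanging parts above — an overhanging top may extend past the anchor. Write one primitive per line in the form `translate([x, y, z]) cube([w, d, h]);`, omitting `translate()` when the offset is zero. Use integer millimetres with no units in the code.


translate([291, 475, 0]) cube([88, 88, 1480]);
translate([2613, 475, 0]) cube([88, 88, 1480]);
translate([379, 475, 172]) cube([2234, 88, 70]);
translate([379, 475, 1249]) cube([2234, 88, 70]);
translate([642, 563, 74]) cube([65, 22, 1371]);
translate([970, 563, 74]) cube([65, 22, 1371]);
translate([1298, 563, 74]) cube([65, 22, 1371]);
translate([1626, 563, 74]) cube([65, 22, 1371]);
translate([1954, 563, 74]) cube([65, 22, 1371]);
translate([2282, 563, 74]) cube([65, 22, 1371]);


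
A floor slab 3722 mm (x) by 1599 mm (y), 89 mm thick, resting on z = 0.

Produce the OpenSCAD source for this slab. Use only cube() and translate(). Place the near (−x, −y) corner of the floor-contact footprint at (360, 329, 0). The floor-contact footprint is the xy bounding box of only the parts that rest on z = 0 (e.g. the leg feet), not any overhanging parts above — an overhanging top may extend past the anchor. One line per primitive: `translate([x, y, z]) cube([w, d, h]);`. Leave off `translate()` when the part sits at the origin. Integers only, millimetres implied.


translate([360, 329, 0]) cube([3722, 1599, 89]);


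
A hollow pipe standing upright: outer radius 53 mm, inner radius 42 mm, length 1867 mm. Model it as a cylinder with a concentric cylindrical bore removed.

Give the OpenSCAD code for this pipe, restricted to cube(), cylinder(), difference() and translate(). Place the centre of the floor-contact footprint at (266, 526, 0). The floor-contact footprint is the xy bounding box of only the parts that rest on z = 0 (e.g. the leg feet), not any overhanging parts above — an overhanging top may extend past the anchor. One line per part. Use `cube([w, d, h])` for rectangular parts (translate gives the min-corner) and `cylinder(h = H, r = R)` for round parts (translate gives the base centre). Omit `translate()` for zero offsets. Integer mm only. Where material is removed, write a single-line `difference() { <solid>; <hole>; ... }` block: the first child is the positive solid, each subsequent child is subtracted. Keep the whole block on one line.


difference() { translate([266, 526, 0]) cylinder(h = 1867, r = 53); translate([266, 526, 0]) cylinder(h = 1867, r = 42); }


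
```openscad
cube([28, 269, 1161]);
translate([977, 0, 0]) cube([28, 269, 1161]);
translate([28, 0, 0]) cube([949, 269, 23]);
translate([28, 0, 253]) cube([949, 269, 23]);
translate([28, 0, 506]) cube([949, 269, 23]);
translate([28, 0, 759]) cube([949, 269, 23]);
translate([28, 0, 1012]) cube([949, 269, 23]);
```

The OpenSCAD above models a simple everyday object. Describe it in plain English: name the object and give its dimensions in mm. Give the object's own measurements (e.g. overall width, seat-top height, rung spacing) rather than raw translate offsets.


An open bookshelf. Two side panels, each 28 mm thick, 269 mm deep and 1161 mm tall, stand 1005 mm apart (outside-to-outside). Between them sit 5 shelves, each 23 mm thick and 269 mm deep, spanning the full gap between the sides. The bottom shelf rests on the floor (its underside at z = 0) and the clear gap between one shelf's top and the next shelf's underside is 230 mm.


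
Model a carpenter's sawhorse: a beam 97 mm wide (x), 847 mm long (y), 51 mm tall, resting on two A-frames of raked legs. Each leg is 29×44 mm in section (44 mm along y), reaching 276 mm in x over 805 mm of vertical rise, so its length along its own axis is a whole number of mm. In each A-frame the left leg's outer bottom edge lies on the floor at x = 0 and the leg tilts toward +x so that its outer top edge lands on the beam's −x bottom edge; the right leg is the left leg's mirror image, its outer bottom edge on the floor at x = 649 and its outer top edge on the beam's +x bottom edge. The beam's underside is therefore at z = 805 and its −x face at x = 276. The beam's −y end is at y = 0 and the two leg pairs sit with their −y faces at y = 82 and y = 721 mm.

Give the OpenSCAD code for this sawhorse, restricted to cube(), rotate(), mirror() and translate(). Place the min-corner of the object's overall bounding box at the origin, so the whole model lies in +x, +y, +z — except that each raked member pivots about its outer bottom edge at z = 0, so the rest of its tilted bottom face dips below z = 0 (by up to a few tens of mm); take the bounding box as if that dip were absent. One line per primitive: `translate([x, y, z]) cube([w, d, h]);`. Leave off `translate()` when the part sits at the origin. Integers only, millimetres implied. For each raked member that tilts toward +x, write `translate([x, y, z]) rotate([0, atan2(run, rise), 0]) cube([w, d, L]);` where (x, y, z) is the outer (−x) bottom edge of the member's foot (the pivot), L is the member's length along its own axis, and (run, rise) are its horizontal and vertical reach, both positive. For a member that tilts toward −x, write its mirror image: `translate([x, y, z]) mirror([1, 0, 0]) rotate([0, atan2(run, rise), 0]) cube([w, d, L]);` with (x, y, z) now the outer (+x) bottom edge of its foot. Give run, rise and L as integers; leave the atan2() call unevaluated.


translate([276, 0, 805]) cube([97, 847, 51]);
translate([0, 82, 0]) rotate([0, atan2(276, 805), 0]) cube([29, 44, 851]);
translate([649, 82, 0]) mirror([1, 0, 0]) rotate([0, atan2(276, 805), 0]) cube([29, 44, 851]);
translate([0, 721, 0]) rotate([0, atan2(276, 805), 0]) cube([29, 44, 851]);
translate([649, 721, 0]) mirror([1, 0, 0]) rotate([0, atan2(276, 805), 0]) cube([29, 44, 851]);


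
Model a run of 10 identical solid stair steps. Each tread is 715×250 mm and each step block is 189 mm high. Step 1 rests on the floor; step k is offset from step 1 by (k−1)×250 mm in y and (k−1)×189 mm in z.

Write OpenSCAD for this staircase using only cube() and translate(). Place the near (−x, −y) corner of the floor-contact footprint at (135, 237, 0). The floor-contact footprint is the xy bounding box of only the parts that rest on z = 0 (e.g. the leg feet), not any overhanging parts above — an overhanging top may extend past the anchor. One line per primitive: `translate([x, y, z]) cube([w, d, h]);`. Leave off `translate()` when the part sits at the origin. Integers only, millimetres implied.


translate([135, 237, 0]) cube([715, 250, 189]);
translate([135, 487, 189]) cube([715, 250, 189]);
translate([135, 737, 378]) cube([715, 250, 189]);
translate([135, 987, 567]) cube([715, 250, 189]);
translate([135, 1237, 756]) cube([715, 250, 189]);
translate([135, 1487, 945]) cube([715, 250, 189]);
translate([135, 1737, 1134]) cube([715, 250, 189]);
translate([135, 1987, 1323]) cube([715, 250, 189]);
translate([135, 2237, 1512]) cube([715, 250, 189]);
translate([135, 2487, 1701]) cube([715, 250, 189]);


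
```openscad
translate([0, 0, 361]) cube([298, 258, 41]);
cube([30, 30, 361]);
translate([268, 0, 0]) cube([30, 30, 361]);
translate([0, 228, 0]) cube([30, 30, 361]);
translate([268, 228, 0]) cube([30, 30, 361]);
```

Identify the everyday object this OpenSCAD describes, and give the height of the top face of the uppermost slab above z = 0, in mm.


A stool. The seat height is 402 mm.

A 298×258×41 slab at z = 361 on four corner posts — a stool. The seat top is 361 + 41 = 402 mm.


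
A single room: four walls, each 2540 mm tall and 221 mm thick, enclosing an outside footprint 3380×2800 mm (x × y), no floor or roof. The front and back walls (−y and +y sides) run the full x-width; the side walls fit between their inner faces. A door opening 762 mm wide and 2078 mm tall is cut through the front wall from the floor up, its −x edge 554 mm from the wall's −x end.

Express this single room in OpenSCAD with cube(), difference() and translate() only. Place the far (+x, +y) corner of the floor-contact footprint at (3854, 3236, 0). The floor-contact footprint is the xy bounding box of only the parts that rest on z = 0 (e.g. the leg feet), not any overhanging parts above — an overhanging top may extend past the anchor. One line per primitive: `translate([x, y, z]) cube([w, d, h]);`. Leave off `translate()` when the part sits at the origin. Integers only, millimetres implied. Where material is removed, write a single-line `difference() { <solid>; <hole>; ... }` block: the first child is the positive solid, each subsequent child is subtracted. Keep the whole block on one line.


difference() { translate([474, 436, 0]) cube([3380, 221, 2540]); translate([1028, 436, 0]) cube([762, 221, 2078]); }
translate([474, 3015, 0]) cube([3380, 221, 2540]);
translate([474, 657, 0]) cube([221, 2358, 2540]);
translate([3633, 657, 0]) cube([221, 2358, 2540]);


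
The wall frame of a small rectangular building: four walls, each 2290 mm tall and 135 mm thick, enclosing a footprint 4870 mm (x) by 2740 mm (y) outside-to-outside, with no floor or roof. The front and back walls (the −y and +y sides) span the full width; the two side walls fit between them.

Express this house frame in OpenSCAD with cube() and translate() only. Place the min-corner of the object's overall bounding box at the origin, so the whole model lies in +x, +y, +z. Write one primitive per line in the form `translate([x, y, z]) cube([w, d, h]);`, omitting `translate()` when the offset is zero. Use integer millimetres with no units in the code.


cube([4870, 135, 2290]);
translate([0, 2605, 0]) cube([4870, 135, 2290]);
translate([0, 135, 0]) cube([135, 2470, 2290]);
translate([4735, 135, 0]) cube([135, 2470, 2290]);


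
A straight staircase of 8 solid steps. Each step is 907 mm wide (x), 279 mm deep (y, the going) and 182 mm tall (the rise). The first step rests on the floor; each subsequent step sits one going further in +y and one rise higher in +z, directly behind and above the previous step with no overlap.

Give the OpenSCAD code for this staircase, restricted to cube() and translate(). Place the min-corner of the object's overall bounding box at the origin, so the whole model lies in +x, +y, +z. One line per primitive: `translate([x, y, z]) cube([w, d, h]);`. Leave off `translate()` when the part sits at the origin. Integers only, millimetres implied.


cube([907, 279, 182]);
translate([0, 279, 182]) cube([907, 279, 182]);
translate([0, 558, 364]) cube([907, 279, 182]);
translate([0, 837, 546]) cube([907, 279, 182]);
translate([0, 1116, 728]) cube([907, 279, 182]);
translate([0, 1395, 910]) cube([907, 279, 182]);
translate([0, 1674, 1092]) cube([907, 279, 182]);
translate([0, 1953, 1274]) cube([907, 279, 182]);


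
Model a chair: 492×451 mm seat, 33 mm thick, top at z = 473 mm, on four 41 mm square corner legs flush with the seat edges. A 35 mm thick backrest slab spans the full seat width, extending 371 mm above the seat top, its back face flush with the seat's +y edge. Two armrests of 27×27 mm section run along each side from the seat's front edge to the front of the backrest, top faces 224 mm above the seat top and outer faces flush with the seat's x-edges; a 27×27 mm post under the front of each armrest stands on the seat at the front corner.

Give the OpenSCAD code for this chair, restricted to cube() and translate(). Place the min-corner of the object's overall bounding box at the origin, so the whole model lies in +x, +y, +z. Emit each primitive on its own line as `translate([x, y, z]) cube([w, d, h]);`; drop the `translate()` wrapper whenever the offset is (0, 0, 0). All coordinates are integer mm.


// leg_h = 473 - 33 = 440
// arm post h = 224 - 27 = 197
translate([0, 0, 440]) cube([492, 451, 33]);
cube([41, 41, 440]);
translate([451, 0, 0]) cube([41, 41, 440]);
translate([0, 410, 0]) cube([41, 41, 440]);
translate([451, 410, 0]) cube([41, 41, 440]);
translate([0, 416, 473]) cube([492, 35, 371]);
translate([0, 0, 670]) cube([27, 416, 27]);
translate([465, 0, 670]) cube([27, 416, 27]);
translate([0, 0, 473]) cube([27, 27, 197]);
translate([465, 0, 473]) cube([27, 27, 197]);


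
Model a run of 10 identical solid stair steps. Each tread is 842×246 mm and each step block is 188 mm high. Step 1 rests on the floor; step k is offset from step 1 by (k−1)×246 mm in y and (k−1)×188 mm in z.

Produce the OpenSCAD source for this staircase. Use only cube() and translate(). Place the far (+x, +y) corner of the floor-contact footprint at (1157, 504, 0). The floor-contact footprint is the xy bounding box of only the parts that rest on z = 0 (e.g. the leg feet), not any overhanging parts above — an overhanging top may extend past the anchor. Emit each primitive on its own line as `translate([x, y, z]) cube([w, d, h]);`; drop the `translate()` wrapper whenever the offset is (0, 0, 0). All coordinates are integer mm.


translate([315, 258, 0]) cube([842, 246, 188]);
translate([315, 504, 188]) cube([842, 246, 188]);
translate([315, 750, 376]) cube([842, 246, 188]);
translate([315, 996, 564]) cube([842, 246, 188]);
translate([315, 1242, 752]) cube([842, 246, 188]);
translate([315, 1488, 940]) cube([842, 246, 188]);
translate([315, 1734, 1128]) cube([842, 246, 188]);
translate([315, 1980, 1316]) cube([842, 246, 188]);
translate([315, 2226, 1504]) cube([842, 246, 188]);
translate([315, 2472, 1692]) cube([842, 246, 188]);


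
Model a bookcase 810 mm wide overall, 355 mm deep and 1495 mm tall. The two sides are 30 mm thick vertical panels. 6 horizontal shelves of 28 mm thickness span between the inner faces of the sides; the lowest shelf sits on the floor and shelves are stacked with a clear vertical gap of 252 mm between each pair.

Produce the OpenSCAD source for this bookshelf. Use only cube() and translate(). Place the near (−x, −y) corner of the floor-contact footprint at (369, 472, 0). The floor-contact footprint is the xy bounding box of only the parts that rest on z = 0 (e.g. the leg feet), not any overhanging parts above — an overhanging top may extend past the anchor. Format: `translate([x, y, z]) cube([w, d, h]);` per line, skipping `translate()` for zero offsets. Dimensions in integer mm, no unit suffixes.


translate([369, 472, 0]) cube([30, 355, 1495]);
translate([1149, 472, 0]) cube([30, 355, 1495]);
translate([399, 472, 0]) cube([750, 355, 28]);
translate([399, 472, 280]) cube([750, 355, 28]);
translate([399, 472, 560]) cube([750, 355, 28]);
translate([399, 472, 840]) cube([750, 355, 28]);
translate([399, 472, 1120]) cube([750, 355, 28]);
translate([399, 472, 1400]) cube([750, 355, 28]);


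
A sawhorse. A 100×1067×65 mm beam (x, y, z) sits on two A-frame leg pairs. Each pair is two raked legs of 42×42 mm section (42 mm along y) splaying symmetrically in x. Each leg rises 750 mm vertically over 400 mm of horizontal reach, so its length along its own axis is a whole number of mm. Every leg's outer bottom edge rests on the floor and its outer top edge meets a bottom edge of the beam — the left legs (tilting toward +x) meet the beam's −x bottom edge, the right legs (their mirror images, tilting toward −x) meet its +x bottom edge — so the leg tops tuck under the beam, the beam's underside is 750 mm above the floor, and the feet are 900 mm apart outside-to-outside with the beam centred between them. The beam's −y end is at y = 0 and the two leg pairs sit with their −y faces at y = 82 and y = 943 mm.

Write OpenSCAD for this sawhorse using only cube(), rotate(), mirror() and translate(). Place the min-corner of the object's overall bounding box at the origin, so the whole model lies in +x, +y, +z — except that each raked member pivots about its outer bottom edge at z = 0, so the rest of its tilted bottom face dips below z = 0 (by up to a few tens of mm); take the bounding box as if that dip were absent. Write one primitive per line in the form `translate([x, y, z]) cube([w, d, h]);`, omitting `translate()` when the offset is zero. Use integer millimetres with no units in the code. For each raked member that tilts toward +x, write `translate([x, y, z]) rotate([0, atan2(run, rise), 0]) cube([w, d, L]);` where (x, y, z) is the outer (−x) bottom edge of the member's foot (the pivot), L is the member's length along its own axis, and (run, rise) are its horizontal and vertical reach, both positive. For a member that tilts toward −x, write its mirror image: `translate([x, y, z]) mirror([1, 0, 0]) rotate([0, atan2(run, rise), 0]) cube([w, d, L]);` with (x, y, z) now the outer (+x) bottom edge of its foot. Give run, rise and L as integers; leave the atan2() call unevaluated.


translate([400, 0, 750]) cube([100, 1067, 65]);
translate([0, 82, 0]) rotate([0, atan2(400, 750), 0]) cube([42, 42, 850]);
translate([900, 82, 0]) mirror([1, 0, 0]) rotate([0, atan2(400, 750), 0]) cube([42, 42, 850]);
translate([0, 943, 0]) rotate([0, atan2(400, 750), 0]) cube([42, 42, 850]);
translate([900, 943, 0]) mirror([1, 0, 0]) rotate([0, atan2(400, 750), 0]) cube([42, 42, 850]);


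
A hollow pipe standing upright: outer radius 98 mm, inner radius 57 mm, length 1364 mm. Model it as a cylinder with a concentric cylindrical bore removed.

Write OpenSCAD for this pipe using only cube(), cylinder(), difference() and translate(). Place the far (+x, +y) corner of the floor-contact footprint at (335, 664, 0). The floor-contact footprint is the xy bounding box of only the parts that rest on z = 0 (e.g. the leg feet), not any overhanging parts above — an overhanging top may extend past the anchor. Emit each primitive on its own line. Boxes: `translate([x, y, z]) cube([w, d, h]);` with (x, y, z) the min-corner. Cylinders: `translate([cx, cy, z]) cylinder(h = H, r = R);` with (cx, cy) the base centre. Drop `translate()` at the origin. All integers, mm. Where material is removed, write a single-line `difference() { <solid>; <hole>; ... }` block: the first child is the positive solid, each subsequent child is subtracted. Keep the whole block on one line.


difference() { translate([237, 566, 0]) cylinder(h = 1364, r = 98); translate([237, 566, 0]) cylinder(h = 1364, r = 57); }


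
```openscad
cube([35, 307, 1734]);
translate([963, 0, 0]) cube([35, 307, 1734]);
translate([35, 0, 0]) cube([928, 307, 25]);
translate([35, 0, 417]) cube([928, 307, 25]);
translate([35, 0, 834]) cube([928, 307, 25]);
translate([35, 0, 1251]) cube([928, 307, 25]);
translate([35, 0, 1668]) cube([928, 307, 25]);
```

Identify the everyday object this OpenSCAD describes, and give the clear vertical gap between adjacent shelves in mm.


A bookshelf. The clear shelf gap is 392 mm.

Two tall side panels with 5 horizontal boards between them — a bookshelf. The first two shelf undersides are at z = 0 and z = 417; with shelf thickness 25, the clear gap is 417 − 0 − 25 = 392 mm.


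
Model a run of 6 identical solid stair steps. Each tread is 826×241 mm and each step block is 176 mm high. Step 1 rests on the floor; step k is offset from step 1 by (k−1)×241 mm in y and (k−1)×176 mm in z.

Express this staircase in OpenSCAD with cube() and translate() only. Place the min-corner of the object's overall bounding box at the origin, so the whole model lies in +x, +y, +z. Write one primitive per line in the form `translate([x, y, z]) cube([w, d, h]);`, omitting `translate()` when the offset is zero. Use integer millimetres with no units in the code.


cube([826, 241, 176]);
translate([0, 241, 176]) cube([826, 241, 176]);
translate([0, 482, 352]) cube([826, 241, 176]);
translate([0, 723, 528]) cube([826, 241, 176]);
translate([0, 964, 704]) cube([826, 241, 176]);
translate([0, 1205, 880]) cube([826, 241, 176]);


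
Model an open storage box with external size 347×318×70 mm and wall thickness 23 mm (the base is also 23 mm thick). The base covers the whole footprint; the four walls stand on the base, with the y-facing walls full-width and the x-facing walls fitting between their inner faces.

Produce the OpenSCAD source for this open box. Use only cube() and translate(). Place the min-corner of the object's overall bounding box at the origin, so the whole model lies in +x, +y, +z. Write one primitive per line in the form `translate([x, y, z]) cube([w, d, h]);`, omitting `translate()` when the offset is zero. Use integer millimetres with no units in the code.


cube([347, 318, 23]);
translate([0, 0, 23]) cube([347, 23, 47]);
translate([0, 295, 23]) cube([347, 23, 47]);
translate([0, 23, 23]) cube([23, 272, 47]);
translate([324, 23, 23]) cube([23, 272, 47]);


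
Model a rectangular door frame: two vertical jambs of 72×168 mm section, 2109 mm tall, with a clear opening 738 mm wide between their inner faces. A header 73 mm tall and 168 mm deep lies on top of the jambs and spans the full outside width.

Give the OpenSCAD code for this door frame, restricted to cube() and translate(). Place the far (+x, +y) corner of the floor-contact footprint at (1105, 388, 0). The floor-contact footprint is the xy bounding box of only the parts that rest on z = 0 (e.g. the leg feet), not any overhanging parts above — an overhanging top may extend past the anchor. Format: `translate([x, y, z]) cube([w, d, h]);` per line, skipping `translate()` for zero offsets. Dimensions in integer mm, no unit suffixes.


translate([223, 220, 0]) cube([72, 168, 2109]);
translate([1033, 220, 0]) cube([72, 168, 2109]);
translate([223, 220, 2109]) cube([882, 168, 73]);


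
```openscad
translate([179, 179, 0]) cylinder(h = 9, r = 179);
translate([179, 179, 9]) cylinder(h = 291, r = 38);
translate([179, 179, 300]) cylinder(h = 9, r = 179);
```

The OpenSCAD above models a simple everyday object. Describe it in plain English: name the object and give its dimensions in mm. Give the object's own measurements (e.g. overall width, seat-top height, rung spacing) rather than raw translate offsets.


A spool: two coaxial disc flanges of radius 179 mm and thickness 9 mm, joined by a core cylinder of radius 38 mm and height 291 mm. The lower flange rests on z = 0 and the three cylinders share a vertical axis.


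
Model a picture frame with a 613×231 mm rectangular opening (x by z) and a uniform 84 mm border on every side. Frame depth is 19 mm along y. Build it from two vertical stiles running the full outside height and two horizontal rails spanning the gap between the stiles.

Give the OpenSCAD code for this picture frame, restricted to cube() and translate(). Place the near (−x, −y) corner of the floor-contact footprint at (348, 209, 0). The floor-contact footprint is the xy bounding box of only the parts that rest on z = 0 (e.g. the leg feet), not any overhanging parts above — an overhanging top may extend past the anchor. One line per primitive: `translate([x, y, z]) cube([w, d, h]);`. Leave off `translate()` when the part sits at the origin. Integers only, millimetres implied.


translate([348, 209, 0]) cube([84, 19, 399]);
translate([1045, 209, 0]) cube([84, 19, 399]);
translate([432, 209, 0]) cube([613, 19, 84]);
translate([432, 209, 315]) cube([613, 19, 84]);


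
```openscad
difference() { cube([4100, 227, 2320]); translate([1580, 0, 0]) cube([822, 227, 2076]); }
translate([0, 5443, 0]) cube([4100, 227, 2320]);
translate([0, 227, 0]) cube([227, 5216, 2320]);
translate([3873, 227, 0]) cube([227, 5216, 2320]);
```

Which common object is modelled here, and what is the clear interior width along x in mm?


A single room. The interior width is 3646 mm.

Four walls enclosing a rectangle with a door in the front wall — a room. Outside width 4100 minus two 227 mm walls gives 3646 mm.
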